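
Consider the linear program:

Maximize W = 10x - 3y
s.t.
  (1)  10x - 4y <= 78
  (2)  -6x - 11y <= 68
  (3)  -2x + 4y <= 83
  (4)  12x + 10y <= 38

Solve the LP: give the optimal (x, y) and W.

Extreme points and W = 10x - 3y:
  (293/67, -574/67) → W = 4652/67
  (233/37, -139/37) → W = 2747/37
  (-1185/46, 181/23) → W = -6468/23
  (-339/34, 268/17) → W = -147

At the optimal vertex, 10x - 4y = 78 and 12x + 10y = 38.
Solving simultaneously gives x = 233/37, y = -139/37.

x = 233/37, y = -139/37, maximum W = 2747/37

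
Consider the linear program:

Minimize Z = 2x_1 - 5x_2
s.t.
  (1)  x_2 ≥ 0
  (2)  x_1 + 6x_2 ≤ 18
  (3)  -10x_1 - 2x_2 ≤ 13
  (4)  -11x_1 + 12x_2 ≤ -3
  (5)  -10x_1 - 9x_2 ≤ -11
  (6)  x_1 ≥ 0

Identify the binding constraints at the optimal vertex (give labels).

Corner points and Z = 2x_1 - 5x_2:
  (18, 0) → Z = 36
  (11/10, 0) → Z = 11/5
  (3, 5/2) → Z = -13/2
  (53/73, 91/219) → Z = -137/219

The minimum is at (3, 5/2). Substituting into each constraint, equality holds for (2) and (4); the remaining constraints have slack.

(2) and (4)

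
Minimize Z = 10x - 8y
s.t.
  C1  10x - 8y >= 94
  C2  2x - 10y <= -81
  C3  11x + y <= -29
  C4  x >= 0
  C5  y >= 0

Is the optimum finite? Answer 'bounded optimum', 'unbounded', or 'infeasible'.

infeasible

The boundaries 10x - 8y = 94 and 2x - 10y = -81 meet at (397/21, 499/42), but that point violates 11x + y ≤ -29. Every candidate vertex is excluded by some other constraint, so the feasible region is empty.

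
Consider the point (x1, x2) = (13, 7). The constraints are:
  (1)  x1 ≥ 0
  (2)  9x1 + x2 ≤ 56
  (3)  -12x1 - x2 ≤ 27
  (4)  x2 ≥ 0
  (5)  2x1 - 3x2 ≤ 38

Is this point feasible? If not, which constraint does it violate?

not feasible — violates (2)

Constraint (2): 9x1 + x2 = 124, which is not ≤ 56. All other constraints are satisfied.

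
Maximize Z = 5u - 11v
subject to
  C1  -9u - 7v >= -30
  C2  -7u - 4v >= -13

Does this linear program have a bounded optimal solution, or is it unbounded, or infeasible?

unbounded

From the feasible point (-29/13, 93/13), moving in the direction (4, -7) keeps every constraint satisfied while Z increases without bound.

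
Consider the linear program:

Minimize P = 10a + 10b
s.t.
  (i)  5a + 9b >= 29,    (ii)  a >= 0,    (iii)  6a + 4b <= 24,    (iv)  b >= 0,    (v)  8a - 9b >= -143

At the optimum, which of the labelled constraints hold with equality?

(i) and (ii)

Feasible corners and P = 10a + 10b:
  (0, 29/9) → P = 290/9
  (50/17, 27/17) → P = 770/17
  (0, 6) → P = 60

The minimum is at (0, 29/9). Substituting into each constraint, equality holds for (i) and (ii); the remaining constraints have slack.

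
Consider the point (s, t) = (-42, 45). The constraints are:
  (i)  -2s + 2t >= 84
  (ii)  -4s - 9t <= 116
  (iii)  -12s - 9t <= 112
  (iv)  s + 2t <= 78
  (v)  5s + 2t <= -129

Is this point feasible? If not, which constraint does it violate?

not feasible — violates (v)

Constraint (v): 5s + 2t = -120, which is not ≤ -129. All other constraints are satisfied.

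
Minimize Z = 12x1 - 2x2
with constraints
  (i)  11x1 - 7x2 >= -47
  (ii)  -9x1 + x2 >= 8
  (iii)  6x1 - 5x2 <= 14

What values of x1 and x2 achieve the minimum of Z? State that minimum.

x1 = -333/13, x2 = -436/13, minimum Z = -3124/13

Feasible corners and Z = 12x1 - 2x2:
  (-9/52, 335/52) → Z = -389/26
  (-333/13, -436/13) → Z = -3124/13
  (-18/13, -58/13) → Z = -100/13

The optimum lies where 11x1 - 7x2 = -47 and 6x1 - 5x2 = 14.
Solving simultaneously gives x1 = -333/13, x2 = -436/13.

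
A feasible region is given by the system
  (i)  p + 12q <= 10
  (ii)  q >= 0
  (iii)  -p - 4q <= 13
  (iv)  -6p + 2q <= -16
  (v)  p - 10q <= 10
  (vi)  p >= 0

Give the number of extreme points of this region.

3

Intersecting each pair of boundary lines and keeping only the points that satisfy every inequality leaves:
  (10, 0)
  (106/37, 22/37)
  (8/3, 0)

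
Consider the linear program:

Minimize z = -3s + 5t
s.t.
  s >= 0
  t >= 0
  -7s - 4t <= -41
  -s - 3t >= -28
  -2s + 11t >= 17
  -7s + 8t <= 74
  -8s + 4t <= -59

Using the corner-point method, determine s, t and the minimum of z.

s = 257/17, t = 73/17, minimum z = -406/17

Feasible corners and z = -3s + 5t:
  (257/17, 73/17) → z = -406/17
  (289/28, 165/28) → z = -3/2
  (717/80, 127/40) → z = -881/80

At the optimal vertex, -s - 3t = -28 and -2s + 11t = 17.
Solving simultaneously gives s = 257/17, t = 73/17.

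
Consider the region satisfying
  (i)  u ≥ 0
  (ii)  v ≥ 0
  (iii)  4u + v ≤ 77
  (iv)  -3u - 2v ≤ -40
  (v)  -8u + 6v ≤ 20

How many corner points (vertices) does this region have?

Of the 10 pairwise boundary intersections, those satisfying every inequality are:
  (77/4, 0)
  (40/3, 0)
  (221/16, 87/4)
  (100/17, 190/17)

4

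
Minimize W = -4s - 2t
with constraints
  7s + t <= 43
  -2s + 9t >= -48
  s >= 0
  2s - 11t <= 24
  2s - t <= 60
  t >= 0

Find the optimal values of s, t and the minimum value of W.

Corner points and W = -4s - 2t:
  (0, 43) → W = -86
  (43/7, 0) → W = -172/7
  (0, 0) → W = 0

s = 0, t = 43, minimum W = -86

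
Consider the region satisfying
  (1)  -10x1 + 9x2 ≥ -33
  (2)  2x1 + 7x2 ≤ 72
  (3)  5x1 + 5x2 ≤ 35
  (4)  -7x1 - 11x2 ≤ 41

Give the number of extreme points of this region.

4

Pairwise boundary intersections that survive every other constraint:
  (96/19, 37/19)
  (-6/173, -641/173)
  (-23/5, 58/5)
  (-1079/27, 586/27)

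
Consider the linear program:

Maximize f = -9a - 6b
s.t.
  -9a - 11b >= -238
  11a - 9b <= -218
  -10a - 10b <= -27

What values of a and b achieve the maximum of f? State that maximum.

Feasible corners and f = -9a - 6b:
  (-128/101, 2290/101) → f = -12588/101
  (-2083/20, 2137/20) → f = 1185/4
  (-1937/200, 2477/200) → f = 2571/200

The binding constraints are -9a - 11b = -238 and -10a - 10b = -27.
Solving simultaneously gives a = -2083/20, b = 2137/20.

a = -2083/20, b = 2137/20, maximum f = 1185/4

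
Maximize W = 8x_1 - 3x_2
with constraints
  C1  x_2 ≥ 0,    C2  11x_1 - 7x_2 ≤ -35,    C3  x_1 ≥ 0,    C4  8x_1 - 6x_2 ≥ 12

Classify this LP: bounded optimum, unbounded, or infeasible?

The boundaries x_2 = 0 and 8x_1 - 6x_2 = 12 meet at (3/2, 0), but that point violates 11x_1 - 7x_2 ≤ -35. Every candidate vertex is excluded by some other constraint, so the feasible region is empty.

infeasible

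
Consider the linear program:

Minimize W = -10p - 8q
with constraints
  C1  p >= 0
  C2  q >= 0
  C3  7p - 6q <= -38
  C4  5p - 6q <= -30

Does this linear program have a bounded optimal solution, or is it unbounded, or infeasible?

From the feasible point (0, 19/3), moving in the direction (0, 1) keeps every constraint satisfied while W decreases without bound.

unbounded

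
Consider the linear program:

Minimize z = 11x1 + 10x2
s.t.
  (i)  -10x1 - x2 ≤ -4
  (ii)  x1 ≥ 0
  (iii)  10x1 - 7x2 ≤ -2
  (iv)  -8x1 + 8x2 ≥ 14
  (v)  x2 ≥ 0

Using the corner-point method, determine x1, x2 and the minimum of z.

Feasible corners and z = 11x1 + 10x2:
  (0, 4) → z = 40
  (9/44, 43/22) → z = 959/44
  (41/12, 31/6) → z = 357/4
The feasible region is unbounded (it extends along (0, 1), (7, 10)), but z strictly increases along every unbounded feasible direction, so there is no improving ray and the minimum is attained at a vertex.

At the optimal vertex, -10x1 - x2 = -4 and -8x1 + 8x2 = 14.
Solving simultaneously gives x1 = 9/44, x2 = 43/22.

x1 = 9/44, x2 = 43/22, minimum z = 959/44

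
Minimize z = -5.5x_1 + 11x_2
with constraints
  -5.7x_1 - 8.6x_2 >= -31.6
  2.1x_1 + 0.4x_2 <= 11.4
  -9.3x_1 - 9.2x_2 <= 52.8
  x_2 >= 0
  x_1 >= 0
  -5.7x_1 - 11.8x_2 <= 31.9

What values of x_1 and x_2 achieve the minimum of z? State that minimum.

Vertices and z = -5.5x_1 + 11x_2:
  (4270/789, 23/263) → z = -22726/789
  (0, 158/43) → z = 1738/43
  (38/7, 0) → z = -209/7
  (0, 0) → z = 0

The binding constraints are 2.1x_1 + 0.4x_2 = 11.4 and x_2 = 0.
Solving simultaneously gives x_1 = 38/7, x_2 = 0.

x_1 = 38/7, x_2 = 0, minimum z = -209/7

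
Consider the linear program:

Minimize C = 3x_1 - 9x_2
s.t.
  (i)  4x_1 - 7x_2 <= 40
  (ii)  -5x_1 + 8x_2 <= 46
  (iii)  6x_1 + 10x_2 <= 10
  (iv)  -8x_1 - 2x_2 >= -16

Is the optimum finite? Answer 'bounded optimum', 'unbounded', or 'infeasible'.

bounded optimum

Vertices and C = 3x_1 - 9x_2:
  (-214, -128) → C = 510
  (3, -4) → C = 45
  (-190/49, 163/49) → C = -291/7
  (35/17, -4/17) → C = 141/17
The feasible region has finitely many vertices and no improving ray; the minimum is -291/7 at (-190/49, 163/49).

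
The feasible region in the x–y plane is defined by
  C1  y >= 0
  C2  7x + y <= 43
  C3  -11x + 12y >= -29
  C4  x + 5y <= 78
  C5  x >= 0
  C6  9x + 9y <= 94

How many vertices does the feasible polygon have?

5

Pairwise boundary intersections that survive every other constraint:
  (29/11, 0)
  (0, 0)
  (109/19, 54/19)
  (293/54, 271/54)
  (0, 94/9)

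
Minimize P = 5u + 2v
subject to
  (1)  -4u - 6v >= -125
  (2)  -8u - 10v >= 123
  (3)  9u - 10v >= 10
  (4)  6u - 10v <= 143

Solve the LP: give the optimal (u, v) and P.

Feasible corners and P = 5u + 2v:
  (-113/17, -1187/170) → P = -236/5
  (10/7, -941/70) → P = -691/35
  (-133/3, -409/10) → P = -4552/15

The optimum lies where 9u - 10v = 10 and 6u - 10v = 143.
Solving simultaneously gives u = -133/3, v = -409/10.

u = -133/3, v = -409/10, minimum P = -4552/15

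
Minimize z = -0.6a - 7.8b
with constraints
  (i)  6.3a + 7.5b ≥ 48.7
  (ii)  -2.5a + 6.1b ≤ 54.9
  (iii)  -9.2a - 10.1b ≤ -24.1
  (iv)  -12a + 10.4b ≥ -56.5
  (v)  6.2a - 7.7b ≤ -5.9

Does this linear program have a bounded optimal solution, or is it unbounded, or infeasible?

Corner points and z = -0.6a - 7.8b:
  (-5734/2859, 23381/2859) → z = -298219/4765
  (33074/9501, 33911/9501) → z = -473917/15835
  (91561/4720, 16001/944) → z = -1697439/11800
  (49641/2792, 21055/1396) → z = -1791213/13960
The feasible region has finitely many vertices and no improving ray; the minimum is -1697439/11800 at (91561/4720, 16001/944).

bounded optimum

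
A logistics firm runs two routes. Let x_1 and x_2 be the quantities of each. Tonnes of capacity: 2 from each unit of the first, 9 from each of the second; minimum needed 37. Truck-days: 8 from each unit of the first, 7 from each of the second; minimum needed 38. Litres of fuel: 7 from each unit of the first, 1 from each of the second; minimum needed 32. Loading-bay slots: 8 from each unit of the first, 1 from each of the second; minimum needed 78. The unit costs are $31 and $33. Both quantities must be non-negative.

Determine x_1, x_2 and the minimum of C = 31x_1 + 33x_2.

x_1 = 19/2, x_2 = 2, minimum C = 721/2

Vertices and C = 31x_1 + 33x_2:
  (0, 78) → C = 2574
  (37/2, 0) → C = 1147/2
  (19/2, 2) → C = 721/2
The feasible region is unbounded (it extends along (0, 1), (1, 0)), but C strictly increases along every unbounded feasible direction, so there is no improving ray and the minimum is attained at a vertex.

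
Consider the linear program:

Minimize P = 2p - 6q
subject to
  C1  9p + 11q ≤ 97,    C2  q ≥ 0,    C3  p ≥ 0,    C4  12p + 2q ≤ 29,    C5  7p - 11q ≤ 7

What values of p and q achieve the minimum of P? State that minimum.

Corner points and P = 2p - 6q:
  (0, 97/11) → P = -582/11
  (125/114, 301/38) → P = -136/3
  (0, 0) → P = 0
  (1, 0) → P = 2
  (333/146, 119/146) → P = -24/73

p = 0, q = 97/11, minimum P = -582/11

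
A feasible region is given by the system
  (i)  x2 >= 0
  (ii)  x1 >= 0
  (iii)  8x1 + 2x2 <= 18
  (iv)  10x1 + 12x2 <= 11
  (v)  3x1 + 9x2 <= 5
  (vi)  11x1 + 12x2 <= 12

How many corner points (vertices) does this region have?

Intersecting each pair of boundary lines and keeping only the points that satisfy every inequality leaves:
  (0, 0)
  (12/11, 0)
  (0, 5/9)
  (13/18, 17/54)
  (1, 1/12)

5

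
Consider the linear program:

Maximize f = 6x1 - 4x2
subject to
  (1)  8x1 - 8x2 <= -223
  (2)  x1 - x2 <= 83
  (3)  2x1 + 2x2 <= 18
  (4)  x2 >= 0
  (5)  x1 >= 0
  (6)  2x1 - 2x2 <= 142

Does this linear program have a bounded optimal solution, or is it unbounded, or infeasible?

infeasible

The boundaries 8x1 - 8x2 = -223 and 2x1 + 2x2 = 18 meet at (-151/16, 295/16), but that point violates x1 ≥ 0. Every candidate vertex is excluded by some other constraint, so the feasible region is empty.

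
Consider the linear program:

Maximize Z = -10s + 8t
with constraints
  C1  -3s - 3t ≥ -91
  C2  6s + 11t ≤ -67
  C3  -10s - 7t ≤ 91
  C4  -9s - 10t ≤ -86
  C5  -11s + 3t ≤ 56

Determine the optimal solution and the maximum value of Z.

At the optimal vertex, 6s + 11t = -67 and -9s - 10t = -86.
Solving simultaneously gives s = 1616/39, t = -373/13.

s = 1616/39, t = -373/13, maximum Z = -25112/39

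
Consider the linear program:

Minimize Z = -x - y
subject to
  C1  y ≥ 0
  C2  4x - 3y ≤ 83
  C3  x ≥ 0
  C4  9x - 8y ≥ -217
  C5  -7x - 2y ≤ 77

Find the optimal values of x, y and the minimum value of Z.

The optimum lies where 4x - 3y = 83 and 9x - 8y = -217.
Solving simultaneously gives x = 263, y = 323.

x = 263, y = 323, minimum Z = -586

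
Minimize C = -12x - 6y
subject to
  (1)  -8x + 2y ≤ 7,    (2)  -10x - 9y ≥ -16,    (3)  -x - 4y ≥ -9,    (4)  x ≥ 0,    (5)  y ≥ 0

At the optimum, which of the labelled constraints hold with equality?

(2) and (5)

Vertices and C = -12x - 6y:
  (0, 16/9) → C = -32/3
  (8/5, 0) → C = -96/5
  (0, 0) → C = 0

The minimum is at (8/5, 0). Substituting into each constraint, equality holds for (2) and (5); the remaining constraints have slack.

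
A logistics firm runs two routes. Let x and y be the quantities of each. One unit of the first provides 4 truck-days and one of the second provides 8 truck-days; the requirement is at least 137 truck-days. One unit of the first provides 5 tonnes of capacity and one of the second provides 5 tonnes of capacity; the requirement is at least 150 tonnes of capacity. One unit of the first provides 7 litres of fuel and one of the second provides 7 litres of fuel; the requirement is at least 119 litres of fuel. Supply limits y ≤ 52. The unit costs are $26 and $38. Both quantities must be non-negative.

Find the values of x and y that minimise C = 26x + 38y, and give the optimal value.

Feasible corners and C = 26x + 38y:
  (0, 30) → C = 1140
  (0, 52) → C = 1976
  (137/4, 0) → C = 1781/2
  (103/4, 17/4) → C = 831
The feasible region is unbounded (it extends along (1, 0)), but C strictly increases along every unbounded feasible direction, so there is no improving ray and the minimum is attained at a vertex.

The binding constraints are 4x + 8y = 137 and 5x + 5y = 150.
Solving simultaneously gives x = 103/4, y = 17/4.

x = 103/4, y = 17/4, minimum C = 831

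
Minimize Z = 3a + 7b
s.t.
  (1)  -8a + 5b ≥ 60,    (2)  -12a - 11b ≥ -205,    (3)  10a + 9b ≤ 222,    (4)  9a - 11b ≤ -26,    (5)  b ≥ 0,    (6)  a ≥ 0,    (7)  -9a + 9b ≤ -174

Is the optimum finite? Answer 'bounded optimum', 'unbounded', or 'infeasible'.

The boundaries -8a + 5b = 60 and -12a - 11b = -205 meet at (365/148, 590/37), but that point violates -9a + 9b ≤ -174. Every candidate vertex is excluded by some other constraint, so the feasible region is empty.

infeasible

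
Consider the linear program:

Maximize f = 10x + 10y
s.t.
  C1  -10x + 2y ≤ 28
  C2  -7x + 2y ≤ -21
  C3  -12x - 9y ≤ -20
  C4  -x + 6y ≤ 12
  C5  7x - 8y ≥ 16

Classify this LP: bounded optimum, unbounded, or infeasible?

unbounded

From the feasible point (229/87, -112/87), moving in the direction (6, 1) keeps every constraint satisfied while f increases without bound.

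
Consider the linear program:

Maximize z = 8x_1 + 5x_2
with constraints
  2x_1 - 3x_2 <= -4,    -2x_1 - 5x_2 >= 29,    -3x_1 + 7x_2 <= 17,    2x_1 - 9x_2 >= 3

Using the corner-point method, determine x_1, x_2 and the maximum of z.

x_1 = -107/16, x_2 = -25/8, maximum z = -553/8

Extreme points and z = 8x_1 + 5x_2:
  (-107/16, -25/8) → z = -553/8
  (-123/14, -16/7) → z = -572/7
  (-174/13, -43/13) → z = -1607/13
The feasible region is unbounded (it extends along (-3, -2), (-7, -3)), but z strictly decreases along every unbounded feasible direction, so there is no improving ray and the maximum is attained at a vertex.

The optimum lies where 2x_1 - 3x_2 = -4 and -2x_1 - 5x_2 = 29.
Solving simultaneously gives x_1 = -107/16, x_2 = -25/8.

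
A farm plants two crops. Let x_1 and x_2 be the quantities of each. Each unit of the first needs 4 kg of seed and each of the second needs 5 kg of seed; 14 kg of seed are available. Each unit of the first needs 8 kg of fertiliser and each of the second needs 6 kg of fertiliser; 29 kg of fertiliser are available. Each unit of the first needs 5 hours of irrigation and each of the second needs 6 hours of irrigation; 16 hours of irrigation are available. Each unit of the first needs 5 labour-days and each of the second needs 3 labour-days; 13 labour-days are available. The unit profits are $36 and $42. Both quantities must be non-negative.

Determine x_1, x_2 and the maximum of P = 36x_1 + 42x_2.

x_1 = 2, x_2 = 1, maximum P = 114

Extreme points and P = 36x_1 + 42x_2:
  (0, 0) → P = 0
  (0, 8/3) → P = 112
  (13/5, 0) → P = 468/5
  (2, 1) → P = 114

The optimum lies where 5x_1 + 6x_2 = 16 and 5x_1 + 3x_2 = 13.
Solving simultaneously gives x_1 = 2, x_2 = 1.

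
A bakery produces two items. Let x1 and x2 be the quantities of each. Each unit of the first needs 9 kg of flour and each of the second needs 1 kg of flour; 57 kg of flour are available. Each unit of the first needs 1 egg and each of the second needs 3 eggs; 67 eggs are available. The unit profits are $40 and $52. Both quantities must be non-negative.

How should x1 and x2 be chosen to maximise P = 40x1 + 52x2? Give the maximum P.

x1 = 4, x2 = 21, maximum P = 1252

Feasible corners and P = 40x1 + 52x2:
  (0, 0) → P = 0
  (0, 67/3) → P = 3484/3
  (19/3, 0) → P = 760/3
  (4, 21) → P = 1252

The optimum lies where 9x1 + x2 = 57 and x1 + 3x2 = 67.
Solving simultaneously gives x1 = 4, x2 = 21.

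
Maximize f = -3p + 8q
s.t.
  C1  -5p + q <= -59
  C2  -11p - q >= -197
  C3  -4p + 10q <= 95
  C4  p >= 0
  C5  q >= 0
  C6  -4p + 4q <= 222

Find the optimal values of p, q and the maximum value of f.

p = 625/38, q = 611/38, maximum f = 3013/38

Corner points and f = -3p + 8q:
  (685/46, 711/46) → f = 3633/46
  (59/5, 0) → f = -177/5
  (625/38, 611/38) → f = 3013/38
  (197/11, 0) → f = -591/11

The optimum lies where -11p - q = -197 and -4p + 10q = 95.
Solving simultaneously gives p = 625/38, q = 611/38.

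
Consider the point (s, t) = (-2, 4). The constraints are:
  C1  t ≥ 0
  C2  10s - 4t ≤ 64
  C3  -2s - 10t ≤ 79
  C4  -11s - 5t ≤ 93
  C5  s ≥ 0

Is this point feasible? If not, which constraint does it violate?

not feasible — violates C5

Constraint C5: s = -2, which is not ≥ 0. All other constraints are satisfied.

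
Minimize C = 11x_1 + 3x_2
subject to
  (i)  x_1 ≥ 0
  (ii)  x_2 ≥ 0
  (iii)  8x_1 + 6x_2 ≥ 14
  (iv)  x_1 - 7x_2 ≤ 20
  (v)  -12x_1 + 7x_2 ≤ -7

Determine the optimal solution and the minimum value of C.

x_1 = 35/32, x_2 = 7/8, minimum C = 469/32

Vertices and C = 11x_1 + 3x_2:
  (7/4, 0) → C = 77/4
  (20, 0) → C = 220
  (35/32, 7/8) → C = 469/32
The feasible region is unbounded (it extends along (7, 1), (7, 12)), but C strictly increases along every unbounded feasible direction, so there is no improving ray and the minimum is attained at a vertex.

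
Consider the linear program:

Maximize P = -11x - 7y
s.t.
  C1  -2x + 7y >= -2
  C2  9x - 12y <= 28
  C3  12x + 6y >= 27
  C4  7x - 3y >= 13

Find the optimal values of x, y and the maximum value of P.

x = 67/32, y = 5/16, maximum P = -807/32

The feasible region is unbounded (it extends along (3, 7), (4, 3)), but P strictly decreases along every unbounded feasible direction, so there is no improving ray and the maximum is attained at a vertex.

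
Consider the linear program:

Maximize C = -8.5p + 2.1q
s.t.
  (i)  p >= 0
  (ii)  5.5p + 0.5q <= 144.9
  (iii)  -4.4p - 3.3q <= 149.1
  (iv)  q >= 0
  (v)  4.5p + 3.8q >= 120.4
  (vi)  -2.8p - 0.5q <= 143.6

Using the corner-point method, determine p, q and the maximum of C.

p = 0, q = 289.8, maximum C = 608.58

Feasible corners and C = -8.5p + 2.1q:
  (0, 1449/5) → C = 30429/50
  (0, 602/19) → C = 6321/95
  (49042/1865, 203/373) → C = -829451/3730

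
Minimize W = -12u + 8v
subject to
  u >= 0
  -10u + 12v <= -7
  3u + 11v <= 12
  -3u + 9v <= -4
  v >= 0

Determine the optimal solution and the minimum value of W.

u = 4, v = 0, minimum W = -48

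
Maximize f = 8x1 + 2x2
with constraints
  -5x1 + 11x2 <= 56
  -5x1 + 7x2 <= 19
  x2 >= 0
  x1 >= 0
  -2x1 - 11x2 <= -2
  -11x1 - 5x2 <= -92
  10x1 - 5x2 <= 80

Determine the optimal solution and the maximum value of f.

Corner points and f = 8x1 + 2x2:
  (183/20, 37/4) → f = 917/10
  (232/17, 192/17) → f = 2240/17
  (183/34, 223/34) → f = 955/17
  (172/21, 8/21) → f = 464/7

At the optimal vertex, -5x1 + 11x2 = 56 and 10x1 - 5x2 = 80.
Solving simultaneously gives x1 = 232/17, x2 = 192/17.

x1 = 232/17, x2 = 192/17, maximum f = 2240/17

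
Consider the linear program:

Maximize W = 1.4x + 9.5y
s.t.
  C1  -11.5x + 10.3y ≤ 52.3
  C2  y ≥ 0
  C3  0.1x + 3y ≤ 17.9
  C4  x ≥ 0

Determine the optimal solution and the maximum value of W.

x = 179, y = 0, maximum W = 250.6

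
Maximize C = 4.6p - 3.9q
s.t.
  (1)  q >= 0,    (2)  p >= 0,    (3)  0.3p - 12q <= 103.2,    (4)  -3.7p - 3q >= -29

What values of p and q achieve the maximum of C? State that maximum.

p = 290/37, q = 0, maximum C = 1334/37

The optimum lies where q = 0 and -3.7p - 3q = -29.
Solving simultaneously gives p = 290/37, q = 0.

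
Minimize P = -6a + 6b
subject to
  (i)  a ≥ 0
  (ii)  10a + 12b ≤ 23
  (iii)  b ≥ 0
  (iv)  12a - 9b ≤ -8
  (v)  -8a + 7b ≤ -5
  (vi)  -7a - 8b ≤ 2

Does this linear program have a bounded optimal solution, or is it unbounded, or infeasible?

The boundaries a = 0 and 10a + 12b = 23 meet at (0, 23/12), but that point violates -8a + 7b ≤ -5. Every candidate vertex is excluded by some other constraint, so the feasible region is empty.

infeasible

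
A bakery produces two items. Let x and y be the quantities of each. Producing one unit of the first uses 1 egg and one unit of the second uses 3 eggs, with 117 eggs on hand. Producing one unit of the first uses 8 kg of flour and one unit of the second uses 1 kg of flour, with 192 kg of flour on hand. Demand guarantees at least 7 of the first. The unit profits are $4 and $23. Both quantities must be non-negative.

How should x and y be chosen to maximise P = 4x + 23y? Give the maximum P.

x = 7, y = 110/3, maximum P = 2614/3

Vertices and P = 4x + 23y:
  (24, 0) → P = 96
  (7, 0) → P = 28
  (459/23, 744/23) → P = 18948/23
  (7, 110/3) → P = 2614/3

The optimum lies where x + 3y = 117 and x = 7.
Solving simultaneously gives x = 7, y = 110/3.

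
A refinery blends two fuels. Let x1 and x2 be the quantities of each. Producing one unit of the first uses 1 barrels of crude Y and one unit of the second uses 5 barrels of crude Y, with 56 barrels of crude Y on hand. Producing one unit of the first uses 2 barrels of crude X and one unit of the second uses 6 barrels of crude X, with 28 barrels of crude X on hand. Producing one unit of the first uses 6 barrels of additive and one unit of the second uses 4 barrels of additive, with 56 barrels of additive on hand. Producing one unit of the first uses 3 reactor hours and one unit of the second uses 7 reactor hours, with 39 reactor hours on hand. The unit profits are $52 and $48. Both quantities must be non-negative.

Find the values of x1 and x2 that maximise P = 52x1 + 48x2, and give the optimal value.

Extreme points and P = 52x1 + 48x2:
  (0, 0) → P = 0
  (0, 14/3) → P = 224
  (28/3, 0) → P = 1456/3
  (8, 2) → P = 512

The binding constraints are 2x1 + 6x2 = 28 and 6x1 + 4x2 = 56.
Solving simultaneously gives x1 = 8, x2 = 2.

x1 = 8, x2 = 2, maximum P = 512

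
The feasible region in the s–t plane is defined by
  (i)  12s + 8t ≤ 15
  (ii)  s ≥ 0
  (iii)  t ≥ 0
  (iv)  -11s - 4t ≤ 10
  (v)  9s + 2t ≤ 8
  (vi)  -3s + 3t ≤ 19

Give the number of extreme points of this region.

4

Pairwise boundary intersections that survive every other constraint:
  (0, 15/8)
  (17/24, 13/16)
  (0, 0)
  (8/9, 0)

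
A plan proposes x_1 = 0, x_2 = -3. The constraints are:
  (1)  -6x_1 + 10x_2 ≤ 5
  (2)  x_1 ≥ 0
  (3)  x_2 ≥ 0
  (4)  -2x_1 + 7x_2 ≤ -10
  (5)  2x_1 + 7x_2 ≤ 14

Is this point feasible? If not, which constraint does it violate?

not feasible — violates (3)

Constraint (3): x_2 = -3, which is not ≥ 0. All other constraints are satisfied.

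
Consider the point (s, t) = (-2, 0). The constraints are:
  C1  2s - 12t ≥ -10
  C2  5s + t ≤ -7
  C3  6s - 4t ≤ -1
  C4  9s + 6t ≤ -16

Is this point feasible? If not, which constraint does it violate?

feasible

C1: -4 ≥ -10 ✓
C2: -10 ≤ -7 ✓
C3: -12 ≤ -1 ✓
C4: -18 ≤ -16 ✓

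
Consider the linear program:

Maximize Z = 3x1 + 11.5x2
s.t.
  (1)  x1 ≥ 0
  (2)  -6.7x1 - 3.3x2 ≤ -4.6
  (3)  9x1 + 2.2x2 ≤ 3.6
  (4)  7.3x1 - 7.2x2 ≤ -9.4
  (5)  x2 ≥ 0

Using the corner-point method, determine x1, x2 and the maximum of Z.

Extreme points and Z = 3x1 + 11.5x2:
  (0, 46/33) → Z = 529/33
  (0, 18/11) → Z = 207/11
  (70/2411, 9656/7233) → Z = 111674/7233
  (262/4043, 5544/4043) → Z = 64542/4043

The optimum lies where x1 = 0 and 9x1 + 2.2x2 = 3.6.
Solving simultaneously gives x1 = 0, x2 = 18/11.

x1 = 0, x2 = 18/11, maximum Z = 207/11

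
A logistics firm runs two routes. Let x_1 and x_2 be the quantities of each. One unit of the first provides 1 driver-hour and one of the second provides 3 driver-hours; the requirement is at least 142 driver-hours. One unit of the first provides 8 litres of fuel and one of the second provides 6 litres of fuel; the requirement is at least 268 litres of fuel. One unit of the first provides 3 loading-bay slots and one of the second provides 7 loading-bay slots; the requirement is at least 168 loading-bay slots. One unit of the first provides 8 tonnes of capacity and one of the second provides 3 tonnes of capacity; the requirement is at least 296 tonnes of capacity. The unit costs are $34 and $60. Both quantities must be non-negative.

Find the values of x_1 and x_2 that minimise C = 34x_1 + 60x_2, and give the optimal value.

Feasible corners and C = 34x_1 + 60x_2:
  (0, 296/3) → C = 5920
  (142, 0) → C = 4828
  (22, 40) → C = 3148
The feasible region is unbounded (it extends along (0, 1), (1, 0)), but C strictly increases along every unbounded feasible direction, so there is no improving ray and the minimum is attained at a vertex.

The binding constraints are x_1 + 3x_2 = 142 and 8x_1 + 3x_2 = 296.
Solving simultaneously gives x_1 = 22, x_2 = 40.

x_1 = 22, x_2 = 40, minimum C = 3148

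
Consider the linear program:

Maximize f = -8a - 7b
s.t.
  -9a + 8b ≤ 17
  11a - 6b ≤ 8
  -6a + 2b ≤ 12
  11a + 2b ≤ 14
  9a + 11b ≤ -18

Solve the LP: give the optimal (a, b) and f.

Extreme points and f = -8a - 7b:
  (-31/15, -1/5) → f = 269/15
  (-331/171, -1/19) → f = 2711/171
  (-44/7, -90/7) → f = 982/7
  (-4/35, -54/35) → f = 82/7

The binding constraints are 11a - 6b = 8 and -6a + 2b = 12.
Solving simultaneously gives a = -44/7, b = -90/7.

a = -44/7, b = -90/7, maximum f = 982/7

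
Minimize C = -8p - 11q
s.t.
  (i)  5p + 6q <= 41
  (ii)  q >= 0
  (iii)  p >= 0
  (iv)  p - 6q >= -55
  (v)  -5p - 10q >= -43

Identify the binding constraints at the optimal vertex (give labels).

(i) and (v)

Vertices and C = -8p - 11q:
  (41/5, 0) → C = -328/5
  (38/5, 1/2) → C = -663/10
  (0, 0) → C = 0
  (0, 43/10) → C = -473/10

The minimum is at (38/5, 1/2). Substituting into each constraint, equality holds for (i) and (v); the remaining constraints have slack.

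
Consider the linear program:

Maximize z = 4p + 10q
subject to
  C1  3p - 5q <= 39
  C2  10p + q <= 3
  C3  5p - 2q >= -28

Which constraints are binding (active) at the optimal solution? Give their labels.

C2 and C3

Feasible corners and z = 4p + 10q:
  (54/53, -381/53) → z = -3594/53
  (-218/19, -279/19) → z = -3662/19
  (-22/25, 59/5) → z = 2862/25

The maximum is at (-22/25, 59/5). Substituting into each constraint, equality holds for C2 and C3; the remaining constraints have slack.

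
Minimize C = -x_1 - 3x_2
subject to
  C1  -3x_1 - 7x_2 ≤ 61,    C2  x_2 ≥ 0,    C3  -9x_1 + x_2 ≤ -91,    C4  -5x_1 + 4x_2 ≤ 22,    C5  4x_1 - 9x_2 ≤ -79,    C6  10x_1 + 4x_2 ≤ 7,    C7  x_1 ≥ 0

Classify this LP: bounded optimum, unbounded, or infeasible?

The boundaries -9x_1 + x_2 = -91 and -5x_1 + 4x_2 = 22 meet at (386/31, 653/31), but that point violates 10x_1 + 4x_2 ≤ 7. Every candidate vertex is excluded by some other constraint, so the feasible region is empty.

infeasible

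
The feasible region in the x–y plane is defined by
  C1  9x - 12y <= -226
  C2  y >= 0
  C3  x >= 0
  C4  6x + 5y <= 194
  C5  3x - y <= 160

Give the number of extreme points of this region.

3

The feasible vertices (each the meet of two boundaries and inside every other half-plane) are:
  (0, 113/6)
  (1198/117, 1034/39)
  (0, 194/5)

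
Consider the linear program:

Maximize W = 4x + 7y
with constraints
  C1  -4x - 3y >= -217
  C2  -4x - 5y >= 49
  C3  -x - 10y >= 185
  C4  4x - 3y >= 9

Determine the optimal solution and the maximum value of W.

x = 87/7, y = -691/35, maximum W = -3097/35

Corner points and W = 4x + 7y:
  (154, -133) → W = -315
  (87/7, -691/35) → W = -3097/35
  (-465/43, -749/43) → W = -7103/43
The feasible region is unbounded (it extends along (-3, -4), (3, -4)), but W strictly decreases along every unbounded feasible direction, so there is no improving ray and the maximum is attained at a vertex.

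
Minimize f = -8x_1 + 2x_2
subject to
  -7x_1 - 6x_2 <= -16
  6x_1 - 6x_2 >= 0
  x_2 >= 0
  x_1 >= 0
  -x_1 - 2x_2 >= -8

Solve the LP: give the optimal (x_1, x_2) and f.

x_1 = 8, x_2 = 0, minimum f = -64

Extreme points and f = -8x_1 + 2x_2:
  (16/13, 16/13) → f = -96/13
  (16/7, 0) → f = -128/7
  (8/3, 8/3) → f = -16
  (8, 0) → f = -64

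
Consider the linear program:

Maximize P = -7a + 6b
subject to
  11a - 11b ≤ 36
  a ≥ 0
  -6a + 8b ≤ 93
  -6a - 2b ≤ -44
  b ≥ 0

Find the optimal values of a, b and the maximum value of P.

a = 83/30, b = 137/10, maximum P = 377/6

Feasible corners and P = -7a + 6b:
  (1311/22, 1239/22) → P = -1743/22
  (139/22, 67/22) → P = -571/22
  (83/30, 137/10) → P = 377/6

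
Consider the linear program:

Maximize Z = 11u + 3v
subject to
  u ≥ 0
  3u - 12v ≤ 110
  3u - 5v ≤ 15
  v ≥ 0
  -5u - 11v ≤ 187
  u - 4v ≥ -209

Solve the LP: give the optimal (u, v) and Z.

u = 1105/7, v = 642/7, maximum Z = 14081/7

Vertices and Z = 11u + 3v:
  (0, 0) → Z = 0
  (0, 209/4) → Z = 627/4
  (5, 0) → Z = 55
  (1105/7, 642/7) → Z = 14081/7

The optimum lies where 3u - 5v = 15 and u - 4v = -209.
Solving simultaneously gives u = 1105/7, v = 642/7.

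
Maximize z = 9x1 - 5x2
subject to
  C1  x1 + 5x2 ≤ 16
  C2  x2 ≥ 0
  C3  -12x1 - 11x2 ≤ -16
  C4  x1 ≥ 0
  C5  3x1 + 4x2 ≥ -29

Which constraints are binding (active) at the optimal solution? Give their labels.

C1 and C2

Feasible corners and z = 9x1 - 5x2:
  (16, 0) → z = 144
  (0, 16/5) → z = -16
  (4/3, 0) → z = 12
  (0, 16/11) → z = -80/11

The maximum is at (16, 0). Substituting into each constraint, equality holds for C1 and C2; the remaining constraints have slack.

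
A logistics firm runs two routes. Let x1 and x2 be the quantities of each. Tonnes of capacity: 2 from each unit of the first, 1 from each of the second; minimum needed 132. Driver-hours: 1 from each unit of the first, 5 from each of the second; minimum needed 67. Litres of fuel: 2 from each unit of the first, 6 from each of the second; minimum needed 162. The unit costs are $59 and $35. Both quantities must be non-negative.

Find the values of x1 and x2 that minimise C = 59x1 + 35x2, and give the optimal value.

x1 = 63, x2 = 6, minimum C = 3927

Vertices and C = 59x1 + 35x2:
  (0, 132) → C = 4620
  (81, 0) → C = 4779
  (63, 6) → C = 3927
The feasible region is unbounded (it extends along (0, 1), (1, 0)), but C strictly increases along every unbounded feasible direction, so there is no improving ray and the minimum is attained at a vertex.

At the optimal vertex, 2x1 + x2 = 132 and 2x1 + 6x2 = 162.
Solving simultaneously gives x1 = 63, x2 = 6.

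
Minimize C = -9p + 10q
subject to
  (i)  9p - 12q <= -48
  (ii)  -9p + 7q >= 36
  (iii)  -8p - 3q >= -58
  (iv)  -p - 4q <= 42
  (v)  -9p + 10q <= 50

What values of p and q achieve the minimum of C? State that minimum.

p = -32/15, q = 12/5, minimum C = 216/5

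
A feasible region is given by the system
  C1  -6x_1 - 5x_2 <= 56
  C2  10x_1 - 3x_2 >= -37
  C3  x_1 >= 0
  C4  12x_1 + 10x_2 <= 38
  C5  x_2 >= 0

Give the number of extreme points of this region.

Of the 9 pairwise boundary intersections, those satisfying every inequality are:
  (0, 19/5)
  (0, 0)
  (19/6, 0)

3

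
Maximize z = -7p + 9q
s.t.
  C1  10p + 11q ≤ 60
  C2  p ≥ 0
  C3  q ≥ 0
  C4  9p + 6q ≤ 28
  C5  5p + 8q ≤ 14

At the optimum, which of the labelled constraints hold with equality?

C2 and C5

Extreme points and z = -7p + 9q:
  (0, 0) → z = 0
  (0, 7/4) → z = 63/4
  (14/5, 0) → z = -98/5

The maximum is at (0, 7/4). Substituting into each constraint, equality holds for C2 and C5; the remaining constraints have slack.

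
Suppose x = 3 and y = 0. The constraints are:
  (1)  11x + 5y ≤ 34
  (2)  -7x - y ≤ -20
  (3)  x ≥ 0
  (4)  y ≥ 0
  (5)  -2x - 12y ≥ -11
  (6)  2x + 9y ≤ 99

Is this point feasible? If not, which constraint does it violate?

(1): 33 ≤ 34 ✓
(2): -21 ≤ -20 ✓
(3): 3 ≥ 0 ✓
(4): 0 ≥ 0 ✓
(5): -6 ≥ -11 ✓
(6): 6 ≤ 99 ✓

feasible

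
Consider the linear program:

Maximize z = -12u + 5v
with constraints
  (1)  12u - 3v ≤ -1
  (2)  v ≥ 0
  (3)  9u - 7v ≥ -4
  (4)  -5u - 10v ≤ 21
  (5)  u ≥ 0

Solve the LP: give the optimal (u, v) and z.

u = 0, v = 4/7, maximum z = 20/7

At the optimal vertex, 9u - 7v = -4 and u = 0.
Solving simultaneously gives u = 0, v = 4/7.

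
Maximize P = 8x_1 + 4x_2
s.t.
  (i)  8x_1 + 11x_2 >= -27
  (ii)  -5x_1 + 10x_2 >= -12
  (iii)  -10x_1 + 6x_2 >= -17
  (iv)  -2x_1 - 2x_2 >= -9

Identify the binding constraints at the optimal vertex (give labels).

(iii) and (iv)

Corner points and P = 8x_1 + 4x_2:
  (-46/45, -77/45) → P = -676/45
  (7/5, -1/2) → P = 46/5
  (11/4, 7/4) → P = 29
The feasible region is unbounded (it extends along (-11, 8), (-1, 1)), but P strictly decreases along every unbounded feasible direction, so there is no improving ray and the maximum is attained at a vertex.

The maximum is at (11/4, 7/4). Substituting into each constraint, equality holds for (iii) and (iv); the remaining constraints have slack.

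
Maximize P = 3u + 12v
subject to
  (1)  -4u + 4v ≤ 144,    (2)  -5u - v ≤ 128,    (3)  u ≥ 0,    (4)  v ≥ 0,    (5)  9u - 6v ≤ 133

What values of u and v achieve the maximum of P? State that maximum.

u = 349/3, v = 457/3, maximum P = 2177

Vertices and P = 3u + 12v:
  (0, 36) → P = 432
  (349/3, 457/3) → P = 2177
  (0, 0) → P = 0
  (133/9, 0) → P = 133/3

The optimum lies where -4u + 4v = 144 and 9u - 6v = 133.
Solving simultaneously gives u = 349/3, v = 457/3.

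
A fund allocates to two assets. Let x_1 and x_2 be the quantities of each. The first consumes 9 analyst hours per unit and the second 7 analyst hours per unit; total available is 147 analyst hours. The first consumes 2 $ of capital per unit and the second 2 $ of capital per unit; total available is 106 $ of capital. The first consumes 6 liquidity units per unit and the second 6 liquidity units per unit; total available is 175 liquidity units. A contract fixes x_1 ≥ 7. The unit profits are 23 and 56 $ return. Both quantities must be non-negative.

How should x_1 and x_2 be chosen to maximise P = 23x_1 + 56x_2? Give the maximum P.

x_1 = 7, x_2 = 12, maximum P = 833

Corner points and P = 23x_1 + 56x_2:
  (49/3, 0) → P = 1127/3
  (7, 0) → P = 161
  (7, 12) → P = 833

The binding constraints are 9x_1 + 7x_2 = 147 and x_1 = 7.
Solving simultaneously gives x_1 = 7, x_2 = 12.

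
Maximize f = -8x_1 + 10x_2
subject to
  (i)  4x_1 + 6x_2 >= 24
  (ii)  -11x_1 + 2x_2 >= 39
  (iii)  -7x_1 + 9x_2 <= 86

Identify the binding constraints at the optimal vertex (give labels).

Feasible corners and f = -8x_1 + 10x_2:
  (-93/37, 210/37) → f = 2844/37
  (-50/13, 256/39) → f = 3760/39
  (-179/85, 673/85) → f = 8162/85

The maximum is at (-50/13, 256/39). Substituting into each constraint, equality holds for (i) and (iii); the remaining constraints have slack.

(i) and (iii)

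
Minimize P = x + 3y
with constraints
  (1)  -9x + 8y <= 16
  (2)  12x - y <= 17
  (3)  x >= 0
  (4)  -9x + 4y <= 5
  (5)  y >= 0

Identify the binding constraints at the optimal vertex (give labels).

Vertices and P = x + 3y:
  (152/87, 115/29) → P = 1187/87
  (2/3, 11/4) → P = 107/12
  (17/12, 0) → P = 17/12
  (0, 5/4) → P = 15/4
  (0, 0) → P = 0

The minimum is at (0, 0). Substituting into each constraint, equality holds for (3) and (5); the remaining constraints have slack.

(3) and (5)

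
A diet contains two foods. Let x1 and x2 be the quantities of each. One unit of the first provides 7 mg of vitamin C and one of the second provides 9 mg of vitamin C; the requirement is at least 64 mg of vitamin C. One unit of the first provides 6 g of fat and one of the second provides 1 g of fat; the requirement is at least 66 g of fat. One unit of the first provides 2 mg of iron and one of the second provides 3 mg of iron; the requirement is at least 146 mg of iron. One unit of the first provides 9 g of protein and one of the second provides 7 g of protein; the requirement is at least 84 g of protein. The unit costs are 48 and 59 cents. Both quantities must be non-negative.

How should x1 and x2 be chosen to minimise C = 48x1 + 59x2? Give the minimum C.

Corner points and C = 48x1 + 59x2:
  (0, 66) → C = 3894
  (73, 0) → C = 3504
  (13/4, 93/2) → C = 5799/2
The feasible region is unbounded (it extends along (0, 1), (1, 0)), but C strictly increases along every unbounded feasible direction, so there is no improving ray and the minimum is attained at a vertex.

The optimum lies where 6x1 + x2 = 66 and 2x1 + 3x2 = 146.
Solving simultaneously gives x1 = 13/4, x2 = 93/2.

x1 = 13/4, x2 = 93/2, minimum C = 5799/2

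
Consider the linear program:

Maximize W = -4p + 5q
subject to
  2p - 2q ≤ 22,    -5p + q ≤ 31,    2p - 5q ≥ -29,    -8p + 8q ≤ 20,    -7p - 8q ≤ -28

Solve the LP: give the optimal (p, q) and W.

Corner points and W = -4p + 5q:
  (28, 17) → W = -27
  (116/15, -49/15) → W = -709/15
  (11/2, 8) → W = 18
  (8/15, 91/30) → W = 391/30

p = 11/2, q = 8, maximum W = 18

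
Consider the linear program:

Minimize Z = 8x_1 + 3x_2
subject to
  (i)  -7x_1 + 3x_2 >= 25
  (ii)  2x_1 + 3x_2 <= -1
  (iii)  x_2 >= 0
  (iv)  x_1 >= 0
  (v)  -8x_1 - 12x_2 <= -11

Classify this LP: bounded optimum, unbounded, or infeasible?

infeasible

Constraints 2x_1 + 3x_2 ≤ -1 and -8x_1 - 12x_2 ≤ -11 have parallel boundaries but demand opposite sides — no point can satisfy both, so the region is empty.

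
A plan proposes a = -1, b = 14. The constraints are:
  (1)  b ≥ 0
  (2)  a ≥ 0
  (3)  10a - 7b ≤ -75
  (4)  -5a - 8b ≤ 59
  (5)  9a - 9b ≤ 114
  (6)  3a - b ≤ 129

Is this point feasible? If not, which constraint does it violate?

not feasible — violates (2)

Constraint (2): a = -1, which is not ≥ 0. All other constraints are satisfied.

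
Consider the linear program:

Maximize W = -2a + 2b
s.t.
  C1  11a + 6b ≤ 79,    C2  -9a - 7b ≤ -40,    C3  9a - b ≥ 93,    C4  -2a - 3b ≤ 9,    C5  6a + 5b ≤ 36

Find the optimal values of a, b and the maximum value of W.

a = 49/5, b = -24/5, maximum W = -146/5

Extreme points and W = -2a + 2b:
  (313/23, -271/23) → W = -1168/23
  (49/5, -24/5) → W = -146/5
  (691/72, -53/8) → W = -292/9

The optimum lies where 11a + 6b = 79 and 9a - b = 93.
Solving simultaneously gives a = 49/5, b = -24/5.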